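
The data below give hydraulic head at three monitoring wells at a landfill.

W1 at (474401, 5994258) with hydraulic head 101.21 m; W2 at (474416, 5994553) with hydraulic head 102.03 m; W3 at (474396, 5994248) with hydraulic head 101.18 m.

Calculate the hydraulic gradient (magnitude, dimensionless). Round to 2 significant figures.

Differences from W1: to W2 (Δx, Δy, Δh) = (15, 295, +0.82); to W3 = (-5, -10, -0.03).
Solve a·Δx + b·Δy = Δh: det = 15·(-10) − (-5)·295 = 1325.
∂h/∂x = [(+0.82)·(-10) − (-0.03)·295] / 1325 = +0.0004906
∂h/∂y = [15·(-0.03) − (-5)·(+0.82)] / 1325 = +0.002755
|∇h| = √(0.0004906² + 0.002755²) = 0.002798

0.0028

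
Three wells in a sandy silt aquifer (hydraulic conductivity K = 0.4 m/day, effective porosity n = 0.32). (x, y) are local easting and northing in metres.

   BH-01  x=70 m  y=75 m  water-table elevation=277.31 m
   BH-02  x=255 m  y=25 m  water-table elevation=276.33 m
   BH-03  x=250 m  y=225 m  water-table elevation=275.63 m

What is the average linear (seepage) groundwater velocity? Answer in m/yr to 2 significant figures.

Taking BH-01 as reference: BH-02−BH-01 = (185, -50, -0.98); BH-03−BH-01 = (180, 150, -1.68).
Solve a·Δx + b·Δy = Δh: det = 185·150 − 180·(-50) = 36750.
∂h/∂x = [(-0.98)·150 − (-1.68)·(-50)] / 36750 = -0.006286
∂h/∂y = [185·(-1.68) − 180·(-0.98)] / 36750 = -0.003657
|∇h| = √(-0.006286² + -0.003657²) = 0.007272
Seepage velocity v = K·i/n = 0.4 × 0.007272 / 0.32 = 0.00909 m/day = 3.32 m/yr.

3.3 m/yr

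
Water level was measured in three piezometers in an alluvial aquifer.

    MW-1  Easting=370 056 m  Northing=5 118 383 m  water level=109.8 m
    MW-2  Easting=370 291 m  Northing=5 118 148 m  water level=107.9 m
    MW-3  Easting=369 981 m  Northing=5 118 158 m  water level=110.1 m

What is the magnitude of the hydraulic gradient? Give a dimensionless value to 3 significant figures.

0.00714

Differences from MW-1: to MW-2 (Δx, Δy, Δh) = (235, -235, -1.9); to MW-3 = (-75, -225, +0.3).
Determinant of the coordinate differences = 235·(-225) − (-75)·(-235) = -70500.
∂h/∂x = [(-1.9)·(-225) − (+0.3)·(-235)] / -70500 = -0.007064
∂h/∂y = [235·(+0.3) − (-75)·(-1.9)] / -70500 = +0.001021
|∇h| = √(-0.007064² + 0.001021²) = 0.007137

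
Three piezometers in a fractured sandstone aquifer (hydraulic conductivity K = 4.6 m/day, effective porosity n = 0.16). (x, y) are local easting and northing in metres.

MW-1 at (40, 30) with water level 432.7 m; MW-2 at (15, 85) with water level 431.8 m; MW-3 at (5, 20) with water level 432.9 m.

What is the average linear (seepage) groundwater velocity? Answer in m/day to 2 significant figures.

Differences from MW-1: to MW-2 (Δx, Δy, Δh) = (-25, 55, -0.9); to MW-3 = (-35, -10, +0.2).
Determinant of the coordinate differences = (-25)·(-10) − (-35)·55 = 2175.
∂h/∂x = [(-0.9)·(-10) − (+0.2)·55] / 2175 = -0.0009195
∂h/∂y = [(-25)·(+0.2) − (-35)·(-0.9)] / 2175 = -0.01678
|∇h| = √(-0.0009195² + -0.01678²) = 0.01681
Seepage velocity v = K·i/n = 4.6 × 0.01681 / 0.16 = 0.4833 m/day.

0.48 m/day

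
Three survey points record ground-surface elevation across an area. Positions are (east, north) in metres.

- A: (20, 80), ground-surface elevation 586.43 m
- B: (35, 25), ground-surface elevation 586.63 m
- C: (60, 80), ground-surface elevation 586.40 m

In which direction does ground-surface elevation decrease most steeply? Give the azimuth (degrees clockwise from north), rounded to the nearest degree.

011°

With z = a·x + b·y + c and A as origin, the differences give:
  15·a + (-55)·b = +0.20
  40·a + 0·b = -0.03
Eliminate b (×0 and ×(-55), subtract): 2200·a = -1.650 → a = ∂z/∂x = -0.0007500
Back-substitute: b = ∂z/∂y = -0.003841.
Steepest decrease is along −∇f: components (+0.0007500 E, +0.003841 N).
Azimuth = atan2(+0.0007500, +0.003841) = 11.0° ≈ 011°.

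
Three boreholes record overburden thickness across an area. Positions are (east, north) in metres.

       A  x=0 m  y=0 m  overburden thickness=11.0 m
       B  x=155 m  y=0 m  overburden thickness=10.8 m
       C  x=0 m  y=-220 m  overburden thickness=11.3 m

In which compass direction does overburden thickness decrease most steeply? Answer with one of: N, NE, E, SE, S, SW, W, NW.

NE

∂d/∂x = (10.8 − 11.0) / (155 − 0) = -0.001290
∂d/∂y = (11.3 − 11.0) / (-220 − 0) = -0.001364
Steepest decrease is along −∇f = (+0.001290 E, +0.001364 N) → northeast.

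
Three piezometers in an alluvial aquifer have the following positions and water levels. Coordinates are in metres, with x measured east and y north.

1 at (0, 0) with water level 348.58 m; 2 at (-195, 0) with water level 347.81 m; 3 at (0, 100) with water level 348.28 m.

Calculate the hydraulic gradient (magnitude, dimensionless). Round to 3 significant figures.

∂h/∂x = (347.81 − 348.58) / (-195 − 0) = +0.003949
∂h/∂y = (348.28 − 348.58) / (100 − 0) = -0.003000
|∇h| = √(0.003949² + -0.003000²) = 0.004959

0.00496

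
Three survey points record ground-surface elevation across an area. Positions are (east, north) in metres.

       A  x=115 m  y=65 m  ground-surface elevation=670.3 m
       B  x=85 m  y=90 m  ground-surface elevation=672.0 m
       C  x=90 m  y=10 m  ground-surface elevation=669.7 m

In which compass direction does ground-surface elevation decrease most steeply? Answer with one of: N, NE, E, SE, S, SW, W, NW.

With z = a·x + b·y + c and A as origin, the differences give:
  (-30)·a + 25·b = +1.7
  (-25)·a + (-55)·b = -0.6
Eliminate b (×(-55) and ×25, subtract): 2275·a = -78.50 → a = ∂z/∂x = -0.03451
Back-substitute: b = ∂z/∂y = +0.02659.
Steepest decrease is along −∇f = (+0.03451 E, -0.02659 N) → southeast.

SE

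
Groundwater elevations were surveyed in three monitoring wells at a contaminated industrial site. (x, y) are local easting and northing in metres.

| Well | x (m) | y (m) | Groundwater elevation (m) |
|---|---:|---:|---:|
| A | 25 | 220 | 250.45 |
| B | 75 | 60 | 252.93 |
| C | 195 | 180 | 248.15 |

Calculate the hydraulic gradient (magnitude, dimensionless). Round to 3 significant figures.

0.0282

Differences from A: to B (Δx, Δy, Δh) = (50, -160, +2.48); to C = (170, -40, -2.30).
Solve a·Δx + b·Δy = Δh: det = 50·(-40) − 170·(-160) = 25200.
∂h/∂x = [(+2.48)·(-40) − (-2.30)·(-160)] / 25200 = -0.01854
∂h/∂y = [50·(-2.30) − 170·(+2.48)] / 25200 = -0.02129
|∇h| = √(-0.01854² + -0.02129²) = 0.02823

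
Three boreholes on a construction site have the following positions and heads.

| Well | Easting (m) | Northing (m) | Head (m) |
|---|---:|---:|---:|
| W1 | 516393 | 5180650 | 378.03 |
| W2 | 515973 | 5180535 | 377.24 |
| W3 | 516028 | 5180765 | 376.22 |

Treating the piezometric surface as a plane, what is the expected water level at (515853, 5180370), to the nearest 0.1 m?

Taking W1 as reference: W2−W1 = (-420, -115, -0.79); W3−W1 = (-365, 115, -1.81).
Solve a·Δx + b·Δy = Δh: det = (-420)·115 − (-365)·(-115) = -90275.
∂h/∂x = [(-0.79)·115 − (-1.81)·(-115)] / -90275 = +0.003312
∂h/∂y = [(-420)·(-1.81) − (-365)·(-0.79)] / -90275 = -0.005227
h(515853, 5180370) = 378.03 + (+0.003312)·(-540) + (-0.005227)·(-280) = 378.03 -1.789 +1.464 = 377.705 m.

377.7 m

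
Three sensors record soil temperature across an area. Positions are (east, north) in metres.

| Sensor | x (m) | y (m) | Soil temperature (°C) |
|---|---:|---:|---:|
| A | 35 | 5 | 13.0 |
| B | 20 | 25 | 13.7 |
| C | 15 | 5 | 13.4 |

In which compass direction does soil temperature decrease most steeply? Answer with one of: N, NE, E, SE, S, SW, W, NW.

SE

With T = a·x + b·y + c and A as origin, the differences give:
  (-15)·a + 20·b = +0.7
  (-20)·a + 0·b = +0.4
Eliminate b (×0 and ×20, subtract): 400·a = -8.00 → a = ∂T/∂x = -0.02000
Back-substitute: b = ∂T/∂y = +0.02000.
Steepest decrease is along −∇f = (+0.02000 E, -0.02000 N) → southeast.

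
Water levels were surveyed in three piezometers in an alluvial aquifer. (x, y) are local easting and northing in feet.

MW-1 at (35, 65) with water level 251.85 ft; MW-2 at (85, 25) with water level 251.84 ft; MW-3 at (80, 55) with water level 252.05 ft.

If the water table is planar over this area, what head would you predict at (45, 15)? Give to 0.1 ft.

Taking MW-1 as reference: MW-2−MW-1 = (50, -40, -0.01); MW-3−MW-1 = (45, -10, +0.20).
Solve a·Δx + b·Δy = Δh: det = 50·(-10) − 45·(-40) = 1300.
∂h/∂x = [(-0.01)·(-10) − (+0.20)·(-40)] / 1300 = +0.006231
∂h/∂y = [50·(+0.20) − 45·(-0.01)] / 1300 = +0.008038
h(45, 15) = 251.85 + (+0.006231)·(10) + (+0.008038)·(-50) = 251.85 +0.062 -0.402 = 251.510 ft.

251.5 ft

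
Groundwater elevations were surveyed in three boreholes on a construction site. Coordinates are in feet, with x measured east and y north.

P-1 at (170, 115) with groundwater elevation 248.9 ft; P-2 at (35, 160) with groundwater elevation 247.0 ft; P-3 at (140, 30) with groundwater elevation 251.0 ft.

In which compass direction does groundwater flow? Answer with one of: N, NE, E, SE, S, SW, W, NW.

N

Differences from P-1: to P-2 (Δx, Δy, Δh) = (-135, 45, -1.9); to P-3 = (-30, -85, +2.1).
Determinant of the coordinate differences = (-135)·(-85) − (-30)·45 = 12825.
∂h/∂x = [(-1.9)·(-85) − (+2.1)·45] / 12825 = +0.005224
∂h/∂y = [(-135)·(+2.1) − (-30)·(-1.9)] / 12825 = -0.02655
Flow = −∇h = (-0.005224 east, +0.02655 north), which points north.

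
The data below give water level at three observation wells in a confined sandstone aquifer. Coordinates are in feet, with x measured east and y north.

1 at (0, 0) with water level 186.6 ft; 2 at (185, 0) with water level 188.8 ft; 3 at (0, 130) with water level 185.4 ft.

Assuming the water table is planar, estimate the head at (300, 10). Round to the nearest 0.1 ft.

190.1 ft

∂h/∂x = (188.8 − 186.6) / (185 − 0) = +0.01189
∂h/∂y = (185.4 − 186.6) / (130 − 0) = -0.009231
h(300, 10) = 186.6 + (+0.01189)·(300) + (-0.009231)·(10) = 186.6 +3.568 -0.092 = 190.075 ft.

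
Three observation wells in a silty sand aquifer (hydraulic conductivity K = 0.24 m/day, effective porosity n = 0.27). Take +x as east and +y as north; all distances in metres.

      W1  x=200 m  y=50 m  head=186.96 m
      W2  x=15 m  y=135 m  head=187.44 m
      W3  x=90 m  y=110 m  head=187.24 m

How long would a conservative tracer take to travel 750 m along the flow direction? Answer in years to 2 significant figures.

790 years

With h = a·x + b·y + c and W1 as origin, the differences give:
  (-185)·a + 85·b = +0.48
  (-110)·a + 60·b = +0.28
Eliminate b (×60 and ×85, subtract): -1750·a = 5.000 → a = ∂h/∂x = -0.002857
Back-substitute: b = ∂h/∂y = -0.0005714.
|∇h| = √(-0.002857² + -0.0005714²) = 0.002914
Seepage velocity v = K·i/n = 0.24 × 0.002914 / 0.27 = 0.00259 m/day.
t = 750 / 0.00259 = 2.896e+05 days = 793 years.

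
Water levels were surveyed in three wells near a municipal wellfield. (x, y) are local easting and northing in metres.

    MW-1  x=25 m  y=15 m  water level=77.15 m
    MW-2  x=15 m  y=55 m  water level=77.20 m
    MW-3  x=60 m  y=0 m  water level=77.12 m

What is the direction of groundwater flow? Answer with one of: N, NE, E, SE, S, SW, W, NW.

Taking MW-1 as reference: MW-2−MW-1 = (-10, 40, +0.05); MW-3−MW-1 = (35, -15, -0.03).
Determinant of the coordinate differences = (-10)·(-15) − 35·40 = -1250.
∂h/∂x = [(+0.05)·(-15) − (-0.03)·40] / -1250 = -0.0003600
∂h/∂y = [(-10)·(-0.03) − 35·(+0.05)] / -1250 = +0.001160
Flow = −∇h = (+0.0003600 east, -0.001160 north), which points south.

S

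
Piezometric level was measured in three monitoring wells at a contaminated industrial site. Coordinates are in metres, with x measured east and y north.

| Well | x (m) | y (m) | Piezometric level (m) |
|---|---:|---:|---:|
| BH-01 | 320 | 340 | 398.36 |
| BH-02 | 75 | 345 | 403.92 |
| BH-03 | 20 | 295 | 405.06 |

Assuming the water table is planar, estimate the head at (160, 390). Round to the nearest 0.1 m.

402.1 m

With h = a·x + b·y + c and BH-01 as origin, the differences give:
  (-245)·a + 5·b = +5.56
  (-300)·a + (-45)·b = +6.70
Eliminate b (×(-45) and ×5, subtract): 12525·a = -283.700 → a = ∂h/∂x = -0.02265
Back-substitute: b = ∂h/∂y = +0.002116.
h(160, 390) = 398.36 + (-0.02265)·(-160) + (+0.002116)·(50) = 398.36 +3.624 +0.106 = 402.090 m.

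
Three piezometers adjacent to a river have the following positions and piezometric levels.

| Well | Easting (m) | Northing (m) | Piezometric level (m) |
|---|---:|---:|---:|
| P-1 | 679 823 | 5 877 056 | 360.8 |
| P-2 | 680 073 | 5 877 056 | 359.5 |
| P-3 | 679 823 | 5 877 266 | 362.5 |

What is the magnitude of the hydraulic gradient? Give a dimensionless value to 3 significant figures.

∂h/∂x = (359.5 − 360.8) / (680073 − 679823) = -0.005200
∂h/∂y = (362.5 − 360.8) / (5877266 − 5877056) = +0.008095
|∇h| = √(-0.005200² + 0.008095²) = 0.009621

0.00962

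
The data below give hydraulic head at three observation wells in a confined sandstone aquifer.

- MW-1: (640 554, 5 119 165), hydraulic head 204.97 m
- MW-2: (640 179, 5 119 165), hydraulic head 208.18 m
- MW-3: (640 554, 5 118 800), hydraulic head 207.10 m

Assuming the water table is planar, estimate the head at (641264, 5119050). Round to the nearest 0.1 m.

∂h/∂x = (208.18 − 204.97) / (640179 − 640554) = -0.008560
∂h/∂y = (207.10 − 204.97) / (5118800 − 5119165) = -0.005836
h(641264, 5119050) = 204.97 + (-0.008560)·(710) + (-0.005836)·(-115) = 204.97 -6.078 +0.671 = 199.563 m.

199.6 m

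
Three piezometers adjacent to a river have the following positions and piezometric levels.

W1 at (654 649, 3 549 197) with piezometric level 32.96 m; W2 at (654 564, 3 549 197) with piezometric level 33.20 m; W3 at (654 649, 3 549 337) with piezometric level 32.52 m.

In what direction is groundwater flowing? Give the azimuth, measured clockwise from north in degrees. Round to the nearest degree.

∂h/∂x = (33.20 − 32.96) / (654564 − 654649) = -0.002824
∂h/∂y = (32.52 − 32.96) / (3549337 − 3549197) = -0.003143
Flow direction (−∇h) has components (+0.002824 E, +0.003143 N).
Azimuth = atan2(E, N) = atan2(+0.002824, +0.003143) = 41.9° ≈ 042°.

042°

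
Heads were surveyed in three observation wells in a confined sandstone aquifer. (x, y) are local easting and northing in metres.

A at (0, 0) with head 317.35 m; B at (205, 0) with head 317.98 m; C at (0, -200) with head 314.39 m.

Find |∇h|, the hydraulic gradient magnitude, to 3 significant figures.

0.0151

∂h/∂x = (317.98 − 317.35) / (205 − 0) = +0.003073
∂h/∂y = (314.39 − 317.35) / (-200 − 0) = +0.01480
|∇h| = √(0.003073² + 0.01480²) = 0.01512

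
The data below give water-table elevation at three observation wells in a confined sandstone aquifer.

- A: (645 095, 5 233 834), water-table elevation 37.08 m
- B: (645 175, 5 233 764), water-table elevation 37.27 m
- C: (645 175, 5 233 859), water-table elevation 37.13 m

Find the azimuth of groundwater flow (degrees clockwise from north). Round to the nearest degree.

324°

With h = a·x + b·y + c and A as origin, the differences give:
  80·a + (-70)·b = +0.19
  80·a + 25·b = +0.05
Eliminate b (×25 and ×(-70), subtract): 7600·a = 8.250 → a = ∂h/∂x = +0.001086
Back-substitute: b = ∂h/∂y = -0.001474.
Flow direction (−∇h) has components (-0.001086 E, +0.001474 N).
Azimuth = atan2(E, N) = atan2(-0.001086, +0.001474) = 323.6° ≈ 324°.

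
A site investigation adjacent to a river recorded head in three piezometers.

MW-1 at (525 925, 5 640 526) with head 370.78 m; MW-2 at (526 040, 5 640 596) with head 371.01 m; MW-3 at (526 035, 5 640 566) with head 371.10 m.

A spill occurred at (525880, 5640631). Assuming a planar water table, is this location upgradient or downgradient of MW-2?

Differences from MW-1: to MW-2 (Δx, Δy, Δh) = (115, 70, +0.23); to MW-3 = (110, 40, +0.32).
Determinant of the coordinate differences = 115·40 − 110·70 = -3100.
∂h/∂x = [(+0.23)·40 − (+0.32)·70] / -3100 = +0.004258
∂h/∂y = [115·(+0.32) − 110·(+0.23)] / -3100 = -0.003710
Head at (525880, 5640631) = 370.78 + (+0.004258)·(-45) + (-0.003710)·(105) = 370.20 m.
That is lower than the 371.01 m at MW-2, so the point is downgradient.

downgradient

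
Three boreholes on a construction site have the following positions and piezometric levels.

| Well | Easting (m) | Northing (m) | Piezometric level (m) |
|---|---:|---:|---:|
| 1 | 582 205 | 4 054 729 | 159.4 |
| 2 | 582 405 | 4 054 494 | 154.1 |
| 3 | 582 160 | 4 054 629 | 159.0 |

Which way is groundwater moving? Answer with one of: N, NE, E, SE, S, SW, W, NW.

SE

With h = a·x + b·y + c and 1 as origin, the differences give:
  200·a + (-235)·b = -5.3
  (-45)·a + (-100)·b = -0.4
Eliminate b (×(-100) and ×(-235), subtract): -30575·a = 436.00 → a = ∂h/∂x = -0.01426
Back-substitute: b = ∂h/∂y = +0.01042.
Flow = −∇h = (+0.01426 east, -0.01042 north), which points southeast.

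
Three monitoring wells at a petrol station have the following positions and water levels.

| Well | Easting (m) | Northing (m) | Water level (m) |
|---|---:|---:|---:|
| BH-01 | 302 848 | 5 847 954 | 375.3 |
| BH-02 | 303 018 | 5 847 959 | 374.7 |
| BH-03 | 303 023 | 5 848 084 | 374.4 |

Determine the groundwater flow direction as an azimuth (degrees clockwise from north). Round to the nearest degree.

Taking BH-01 as reference: BH-02−BH-01 = (170, 5, -0.6); BH-03−BH-01 = (175, 130, -0.9).
Determinant of the coordinate differences = 170·130 − 175·5 = 21225.
∂h/∂x = [(-0.6)·130 − (-0.9)·5] / 21225 = -0.003463
∂h/∂y = [170·(-0.9) − 175·(-0.6)] / 21225 = -0.002261
Flow direction (−∇h) has components (+0.003463 E, +0.002261 N).
Azimuth = atan2(E, N) = atan2(+0.003463, +0.002261) = 56.9° ≈ 057°.

057°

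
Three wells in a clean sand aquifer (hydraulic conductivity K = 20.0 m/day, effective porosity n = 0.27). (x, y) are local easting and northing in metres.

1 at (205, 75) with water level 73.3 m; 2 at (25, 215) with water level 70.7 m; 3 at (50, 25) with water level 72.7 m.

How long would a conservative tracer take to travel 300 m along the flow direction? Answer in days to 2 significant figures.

With h = a·x + b·y + c and 1 as origin, the differences give:
  (-180)·a + 140·b = -2.6
  (-155)·a + (-50)·b = -0.6
Eliminate b (×(-50) and ×140, subtract): 30700·a = 214.00 → a = ∂h/∂x = +0.006971
Back-substitute: b = ∂h/∂y = -0.009609.
|∇h| = √(0.006971² + -0.009609²) = 0.01187
Seepage velocity v = K·i/n = 20.0 × 0.01187 / 0.27 = 0.8793 m/day.
t = 300 / 0.8793 = 341.2 days.

340 days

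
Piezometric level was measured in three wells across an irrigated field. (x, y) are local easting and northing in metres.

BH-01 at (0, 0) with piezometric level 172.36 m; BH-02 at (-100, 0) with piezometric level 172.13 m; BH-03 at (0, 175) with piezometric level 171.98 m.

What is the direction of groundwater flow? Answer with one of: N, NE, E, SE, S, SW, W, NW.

∂h/∂x = (172.13 − 172.36) / (-100 − 0) = +0.002300
∂h/∂y = (171.98 − 172.36) / (175 − 0) = -0.002171
Flow = −∇h = (-0.002300 east, +0.002171 north), which points northwest.

NW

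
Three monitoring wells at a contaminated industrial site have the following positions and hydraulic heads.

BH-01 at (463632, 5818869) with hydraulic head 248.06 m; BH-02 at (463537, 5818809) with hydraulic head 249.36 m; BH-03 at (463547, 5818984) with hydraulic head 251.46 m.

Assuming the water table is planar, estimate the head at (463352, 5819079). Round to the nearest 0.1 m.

257.0 m

Taking BH-01 as reference: BH-02−BH-01 = (-95, -60, +1.30); BH-03−BH-01 = (-85, 115, +3.40).
Solve a·Δx + b·Δy = Δh: det = (-95)·115 − (-85)·(-60) = -16025.
∂h/∂x = [(+1.30)·115 − (+3.40)·(-60)] / -16025 = -0.02206
∂h/∂y = [(-95)·(+3.40) − (-85)·(+1.30)] / -16025 = +0.01326
h(463352, 5819079) = 248.06 + (-0.02206)·(-280) + (+0.01326)·(210) = 248.06 +6.177 +2.785 = 257.021 m.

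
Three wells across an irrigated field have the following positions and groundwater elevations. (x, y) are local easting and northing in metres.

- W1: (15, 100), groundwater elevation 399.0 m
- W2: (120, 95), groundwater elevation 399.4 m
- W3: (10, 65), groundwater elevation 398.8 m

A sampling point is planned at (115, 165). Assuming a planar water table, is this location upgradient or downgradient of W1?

Three-point gradient (reference W1): Δ to W2 = (105, -5, +0.4), Δ to W3 = (-5, -35, -0.2).
∂h/∂x = +0.004054, ∂h/∂y = +0.005135 (det = -3700).
Head at (115, 165) = 399.0 + (+0.004054)·(100) + (+0.005135)·(65) = 399.74 m.
That is higher than the 399.0 m at W1, so the point is upgradient.

upgradient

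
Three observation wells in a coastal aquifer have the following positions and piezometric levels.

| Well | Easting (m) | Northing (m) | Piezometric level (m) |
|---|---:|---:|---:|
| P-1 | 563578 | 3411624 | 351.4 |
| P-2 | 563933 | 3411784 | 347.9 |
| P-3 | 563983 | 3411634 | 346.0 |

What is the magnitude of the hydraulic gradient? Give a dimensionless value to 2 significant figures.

Taking P-1 as reference: P-2−P-1 = (355, 160, -3.5); P-3−P-1 = (405, 10, -5.4).
Solve a·Δx + b·Δy = Δh: det = 355·10 − 405·160 = -61250.
∂h/∂x = [(-3.5)·10 − (-5.4)·160] / -61250 = -0.01353
∂h/∂y = [355·(-5.4) − 405·(-3.5)] / -61250 = +0.008155
|∇h| = √(-0.01353² + 0.008155²) = 0.0158

0.016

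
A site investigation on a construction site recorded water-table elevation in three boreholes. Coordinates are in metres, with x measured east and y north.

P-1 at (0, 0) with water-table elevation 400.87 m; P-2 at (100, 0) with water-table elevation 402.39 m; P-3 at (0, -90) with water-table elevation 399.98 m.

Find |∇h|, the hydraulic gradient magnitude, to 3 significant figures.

∂h/∂x = (402.39 − 400.87) / (100 − 0) = +0.01520
∂h/∂y = (399.98 − 400.87) / (-90 − 0) = +0.009889
|∇h| = √(0.01520² + 0.009889²) = 0.01813

0.0181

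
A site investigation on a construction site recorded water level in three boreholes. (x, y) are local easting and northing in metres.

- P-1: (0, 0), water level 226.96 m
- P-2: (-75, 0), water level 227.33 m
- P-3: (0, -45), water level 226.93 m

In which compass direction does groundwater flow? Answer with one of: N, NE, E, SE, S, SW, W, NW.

∂h/∂x = (227.33 − 226.96) / (-75 − 0) = -0.004933
∂h/∂y = (226.93 − 226.96) / (-45 − 0) = +0.0006667
Flow = −∇h = (+0.004933 east, -0.0006667 north), which points east.

E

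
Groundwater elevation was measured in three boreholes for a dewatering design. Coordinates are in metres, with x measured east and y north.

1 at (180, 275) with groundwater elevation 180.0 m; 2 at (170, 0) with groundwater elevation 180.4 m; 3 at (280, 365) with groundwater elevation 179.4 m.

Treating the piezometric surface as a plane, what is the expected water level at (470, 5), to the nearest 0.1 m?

178.9 m

Taking 1 as reference: 2−1 = (-10, -275, +0.4); 3−1 = (100, 90, -0.6).
Determinant of the coordinate differences = (-10)·90 − 100·(-275) = 26600.
∂h/∂x = [(+0.4)·90 − (-0.6)·(-275)] / 26600 = -0.004850
∂h/∂y = [(-10)·(-0.6) − 100·(+0.4)] / 26600 = -0.001278
h(470, 5) = 180.0 + (-0.004850)·(290) + (-0.001278)·(-270) = 180.0 -1.406 +0.345 = 178.939 m.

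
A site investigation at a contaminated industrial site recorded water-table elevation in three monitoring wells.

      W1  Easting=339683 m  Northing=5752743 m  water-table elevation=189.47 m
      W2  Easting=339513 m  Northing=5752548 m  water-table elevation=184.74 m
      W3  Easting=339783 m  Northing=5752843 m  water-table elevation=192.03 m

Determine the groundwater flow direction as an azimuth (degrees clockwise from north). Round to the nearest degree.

Differences from W1: to W2 (Δx, Δy, Δh) = (-170, -195, -4.73); to W3 = (100, 100, +2.56).
Determinant of the coordinate differences = (-170)·100 − 100·(-195) = 2500.
∂h/∂x = [(-4.73)·100 − (+2.56)·(-195)] / 2500 = +0.01048
∂h/∂y = [(-170)·(+2.56) − 100·(-4.73)] / 2500 = +0.01512
Flow direction (−∇h) has components (-0.01048 E, -0.01512 N).
Azimuth = atan2(E, N) = atan2(-0.01048, -0.01512) = 214.7° ≈ 215°.

215°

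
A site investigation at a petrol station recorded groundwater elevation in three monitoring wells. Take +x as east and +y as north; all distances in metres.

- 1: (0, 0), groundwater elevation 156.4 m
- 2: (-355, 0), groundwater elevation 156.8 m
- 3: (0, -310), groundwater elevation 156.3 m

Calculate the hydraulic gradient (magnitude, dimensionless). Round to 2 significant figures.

∂h/∂x = (156.8 − 156.4) / (-355 − 0) = -0.001127
∂h/∂y = (156.3 − 156.4) / (-310 − 0) = +0.0003226
|∇h| = √(-0.001127² + 0.0003226²) = 0.001172

0.0012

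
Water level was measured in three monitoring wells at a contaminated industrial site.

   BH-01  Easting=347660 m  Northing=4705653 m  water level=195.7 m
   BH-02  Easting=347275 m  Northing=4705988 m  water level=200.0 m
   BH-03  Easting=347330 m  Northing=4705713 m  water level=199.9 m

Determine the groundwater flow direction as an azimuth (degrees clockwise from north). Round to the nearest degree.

080°

Taking BH-01 as reference: BH-02−BH-01 = (-385, 335, +4.3); BH-03−BH-01 = (-330, 60, +4.2).
Determinant of the coordinate differences = (-385)·60 − (-330)·335 = 87450.
∂h/∂x = [(+4.3)·60 − (+4.2)·335] / 87450 = -0.01314
∂h/∂y = [(-385)·(+4.2) − (-330)·(+4.3)] / 87450 = -0.002264
Flow direction (−∇h) has components (+0.01314 E, +0.002264 N).
Azimuth = atan2(E, N) = atan2(+0.01314, +0.002264) = 80.2° ≈ 080°.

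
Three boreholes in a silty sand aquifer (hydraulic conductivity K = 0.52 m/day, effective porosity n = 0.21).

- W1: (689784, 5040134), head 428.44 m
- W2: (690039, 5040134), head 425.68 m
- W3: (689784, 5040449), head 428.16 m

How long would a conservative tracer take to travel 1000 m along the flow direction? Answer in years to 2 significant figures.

100 years

∂h/∂x = (425.68 − 428.44) / (690039 − 689784) = -0.01082
∂h/∂y = (428.16 − 428.44) / (5040449 − 5040134) = -0.0008889
|∇h| = √(-0.01082² + -0.0008889²) = 0.01086
Seepage velocity v = K·i/n = 0.52 × 0.01086 / 0.21 = 0.02689 m/day.
t = 1000 / 0.02689 = 3.719e+04 days = 102 years.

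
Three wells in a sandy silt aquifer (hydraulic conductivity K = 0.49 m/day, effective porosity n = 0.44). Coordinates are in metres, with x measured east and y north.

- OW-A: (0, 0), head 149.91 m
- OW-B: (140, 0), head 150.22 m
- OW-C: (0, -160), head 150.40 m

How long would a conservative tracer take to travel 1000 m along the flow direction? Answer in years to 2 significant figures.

∂h/∂x = (150.22 − 149.91) / (140 − 0) = +0.002214
∂h/∂y = (150.40 − 149.91) / (-160 − 0) = -0.003063
|∇h| = √(0.002214² + -0.003063²) = 0.003779
Seepage velocity v = K·i/n = 0.49 × 0.003779 / 0.44 = 0.004208 m/day.
t = 1000 / 0.004208 = 2.376e+05 days = 651 years.

650 years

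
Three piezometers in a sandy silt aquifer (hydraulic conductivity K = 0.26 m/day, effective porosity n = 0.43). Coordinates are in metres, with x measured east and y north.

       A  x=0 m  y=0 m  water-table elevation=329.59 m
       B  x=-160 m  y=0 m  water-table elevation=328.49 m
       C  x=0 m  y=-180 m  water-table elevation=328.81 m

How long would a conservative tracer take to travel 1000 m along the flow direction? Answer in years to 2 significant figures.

560 years

∂h/∂x = (328.49 − 329.59) / (-160 − 0) = +0.006875
∂h/∂y = (328.81 − 329.59) / (-180 − 0) = +0.004333
|∇h| = √(0.006875² + 0.004333²) = 0.008127
Seepage velocity v = K·i/n = 0.26 × 0.008127 / 0.43 = 0.004914 m/day.
t = 1000 / 0.004914 = 2.035e+05 days = 557 years.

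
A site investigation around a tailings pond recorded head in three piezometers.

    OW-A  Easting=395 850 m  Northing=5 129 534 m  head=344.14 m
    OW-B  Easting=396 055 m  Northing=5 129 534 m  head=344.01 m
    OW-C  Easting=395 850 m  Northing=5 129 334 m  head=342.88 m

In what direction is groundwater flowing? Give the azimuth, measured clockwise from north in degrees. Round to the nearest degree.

∂h/∂x = (344.01 − 344.14) / (396055 − 395850) = -0.0006341
∂h/∂y = (342.88 − 344.14) / (5129334 − 5129534) = +0.006300
Flow direction (−∇h) has components (+0.0006341 E, -0.006300 N).
Azimuth = atan2(E, N) = atan2(+0.0006341, -0.006300) = 174.3° ≈ 174°.

174°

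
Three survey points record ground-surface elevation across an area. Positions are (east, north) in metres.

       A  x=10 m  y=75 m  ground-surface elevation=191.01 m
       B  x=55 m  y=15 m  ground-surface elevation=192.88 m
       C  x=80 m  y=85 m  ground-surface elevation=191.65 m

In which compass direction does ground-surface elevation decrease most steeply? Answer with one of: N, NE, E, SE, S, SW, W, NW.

Differences from A: to B (Δx, Δy, Δh) = (45, -60, +1.87); to C = (70, 10, +0.64).
Solve a·Δx + b·Δy = Δz: det = 45·10 − 70·(-60) = 4650.
∂z/∂x = [(+1.87)·10 − (+0.64)·(-60)] / 4650 = +0.01228
∂z/∂y = [45·(+0.64) − 70·(+1.87)] / 4650 = -0.02196
Steepest decrease is along −∇f = (-0.01228 E, +0.02196 N) → northwest.

NW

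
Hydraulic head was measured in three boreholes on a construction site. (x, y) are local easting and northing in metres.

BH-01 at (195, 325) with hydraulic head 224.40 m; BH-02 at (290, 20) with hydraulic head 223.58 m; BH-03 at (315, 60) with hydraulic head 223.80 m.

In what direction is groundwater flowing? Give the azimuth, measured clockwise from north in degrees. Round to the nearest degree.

Taking BH-01 as reference: BH-02−BH-01 = (95, -305, -0.82); BH-03−BH-01 = (120, -265, -0.60).
Determinant of the coordinate differences = 95·(-265) − 120·(-305) = 11425.
∂h/∂x = [(-0.82)·(-265) − (-0.60)·(-305)] / 11425 = +0.003002
∂h/∂y = [95·(-0.60) − 120·(-0.82)] / 11425 = +0.003624
Flow direction (−∇h) has components (-0.003002 E, -0.003624 N).
Azimuth = atan2(E, N) = atan2(-0.003002, -0.003624) = 219.6° ≈ 220°.

220°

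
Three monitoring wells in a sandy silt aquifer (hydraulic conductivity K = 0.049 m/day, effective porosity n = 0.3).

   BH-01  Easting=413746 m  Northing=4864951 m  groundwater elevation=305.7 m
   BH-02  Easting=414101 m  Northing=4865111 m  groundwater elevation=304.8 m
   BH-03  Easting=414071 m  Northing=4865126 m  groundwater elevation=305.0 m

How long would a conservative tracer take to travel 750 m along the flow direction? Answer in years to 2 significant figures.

Three-point gradient (reference BH-01): Δ to BH-02 = (355, 160, -0.9), Δ to BH-03 = (325, 175, -0.7).
∂h/∂x = -0.004494, ∂h/∂y = +0.004346 (det = 10125).
|∇h| = √(-0.004494² + 0.004346²) = 0.006252
Seepage velocity v = K·i/n = 0.049 × 0.006252 / 0.3 = 0.001021 m/day.
t = 750 / 0.001021 = 7.346e+05 days = 2.01e+03 years.

2000 years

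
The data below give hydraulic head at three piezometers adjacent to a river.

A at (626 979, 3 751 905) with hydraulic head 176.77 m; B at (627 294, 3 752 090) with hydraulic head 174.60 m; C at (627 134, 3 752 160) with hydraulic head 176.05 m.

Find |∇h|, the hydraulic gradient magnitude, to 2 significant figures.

0.0084

Differences from A: to B (Δx, Δy, Δh) = (315, 185, -2.17); to C = (155, 255, -0.72).
Determinant of the coordinate differences = 315·255 − 155·185 = 51650.
∂h/∂x = [(-2.17)·255 − (-0.72)·185] / 51650 = -0.008135
∂h/∂y = [315·(-0.72) − 155·(-2.17)] / 51650 = +0.002121
|∇h| = √(-0.008135² + 0.002121²) = 0.008407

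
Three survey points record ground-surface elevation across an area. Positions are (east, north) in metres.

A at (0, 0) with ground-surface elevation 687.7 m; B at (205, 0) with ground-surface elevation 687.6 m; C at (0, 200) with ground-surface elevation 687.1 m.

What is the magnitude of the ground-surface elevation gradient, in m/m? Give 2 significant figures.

∂z/∂x = (687.6 − 687.7) / (205 − 0) = -0.0004878
∂z/∂y = (687.1 − 687.7) / (200 − 0) = -0.003000
|∇f| = √(-0.0004878² + -0.003000²) = 0.003039 m/m

0.0030 m/m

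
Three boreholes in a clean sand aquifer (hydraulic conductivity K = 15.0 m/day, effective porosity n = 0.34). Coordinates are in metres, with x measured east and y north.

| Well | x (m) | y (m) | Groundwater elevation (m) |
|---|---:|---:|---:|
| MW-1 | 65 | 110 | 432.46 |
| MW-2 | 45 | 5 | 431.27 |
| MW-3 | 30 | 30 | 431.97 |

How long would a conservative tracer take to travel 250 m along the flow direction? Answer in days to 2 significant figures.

220 days

Taking MW-1 as reference: MW-2−MW-1 = (-20, -105, -1.19); MW-3−MW-1 = (-35, -80, -0.49).
Determinant of the coordinate differences = (-20)·(-80) − (-35)·(-105) = -2075.
∂h/∂x = [(-1.19)·(-80) − (-0.49)·(-105)] / -2075 = -0.02108
∂h/∂y = [(-20)·(-0.49) − (-35)·(-1.19)] / -2075 = +0.01535
|∇h| = √(-0.02108² + 0.01535²) = 0.02608
Seepage velocity v = K·i/n = 15.0 × 0.02608 / 0.34 = 1.151 m/day.
t = 250 / 1.151 = 217.2 days.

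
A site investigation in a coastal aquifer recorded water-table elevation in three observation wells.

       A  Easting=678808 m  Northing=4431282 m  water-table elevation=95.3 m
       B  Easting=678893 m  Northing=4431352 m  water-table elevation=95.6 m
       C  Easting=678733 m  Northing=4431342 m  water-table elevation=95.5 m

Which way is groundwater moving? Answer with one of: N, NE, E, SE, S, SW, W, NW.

With h = a·x + b·y + c and A as origin, the differences give:
  85·a + 70·b = +0.3
  (-75)·a + 60·b = +0.2
Eliminate b (×60 and ×70, subtract): 10350·a = 4.00 → a = ∂h/∂x = +0.0003865
Back-substitute: b = ∂h/∂y = +0.003816.
Flow = −∇h = (-0.0003865 east, -0.003816 north), which points south.

S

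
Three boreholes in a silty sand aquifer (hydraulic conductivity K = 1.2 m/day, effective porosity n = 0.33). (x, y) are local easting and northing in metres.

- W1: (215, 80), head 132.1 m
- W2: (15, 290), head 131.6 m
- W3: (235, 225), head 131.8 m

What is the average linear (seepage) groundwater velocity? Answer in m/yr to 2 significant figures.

With h = a·x + b·y + c and W1 as origin, the differences give:
  (-200)·a + 210·b = -0.5
  20·a + 145·b = -0.3
Eliminate b (×145 and ×210, subtract): -33200·a = -9.50 → a = ∂h/∂x = +0.0002861
Back-substitute: b = ∂h/∂y = -0.002108.
|∇h| = √(0.0002861² + -0.002108²) = 0.002127
Seepage velocity v = K·i/n = 1.2 × 0.002127 / 0.33 = 0.007735 m/day = 2.825 m/yr.

2.8 m/yr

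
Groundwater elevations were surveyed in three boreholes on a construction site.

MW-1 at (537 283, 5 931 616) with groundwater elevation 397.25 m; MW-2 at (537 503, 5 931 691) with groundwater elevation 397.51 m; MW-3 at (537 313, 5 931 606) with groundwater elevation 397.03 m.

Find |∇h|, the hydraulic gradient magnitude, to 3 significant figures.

With h = a·x + b·y + c and MW-1 as origin, the differences give:
  220·a + 75·b = +0.26
  30·a + (-10)·b = -0.22
Eliminate b (×(-10) and ×75, subtract): -4450·a = 13.900 → a = ∂h/∂x = -0.003124
Back-substitute: b = ∂h/∂y = +0.01263.
|∇h| = √(-0.003124² + 0.01263²) = 0.01301

0.0130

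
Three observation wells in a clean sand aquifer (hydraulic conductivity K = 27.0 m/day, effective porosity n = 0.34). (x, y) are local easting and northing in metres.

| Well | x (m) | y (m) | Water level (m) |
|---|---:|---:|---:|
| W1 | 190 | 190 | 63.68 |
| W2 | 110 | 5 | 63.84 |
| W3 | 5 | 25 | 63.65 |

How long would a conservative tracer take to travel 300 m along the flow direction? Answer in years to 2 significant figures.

4.8 years

Differences from W1: to W2 (Δx, Δy, Δh) = (-80, -185, +0.16); to W3 = (-185, -165, -0.03).
Solve a·Δx + b·Δy = Δh: det = (-80)·(-165) − (-185)·(-185) = -21025.
∂h/∂x = [(+0.16)·(-165) − (-0.03)·(-185)] / -21025 = +0.001520
∂h/∂y = [(-80)·(-0.03) − (-185)·(+0.16)] / -21025 = -0.001522
|∇h| = √(0.001520² + -0.001522²) = 0.002151
Seepage velocity v = K·i/n = 27.0 × 0.002151 / 0.34 = 0.1708 m/day.
t = 300 / 0.1708 = 1756 days = 4.81 years.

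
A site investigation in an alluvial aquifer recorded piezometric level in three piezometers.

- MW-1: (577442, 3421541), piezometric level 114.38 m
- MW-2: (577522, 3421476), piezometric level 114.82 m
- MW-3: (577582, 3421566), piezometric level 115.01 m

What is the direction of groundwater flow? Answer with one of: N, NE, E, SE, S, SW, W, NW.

With h = a·x + b·y + c and MW-1 as origin, the differences give:
  80·a + (-65)·b = +0.44
  140·a + 25·b = +0.63
Eliminate b (×25 and ×(-65), subtract): 11100·a = 51.950 → a = ∂h/∂x = +0.004680
Back-substitute: b = ∂h/∂y = -0.001009.
Flow = −∇h = (-0.004680 east, +0.001009 north), which points west.

W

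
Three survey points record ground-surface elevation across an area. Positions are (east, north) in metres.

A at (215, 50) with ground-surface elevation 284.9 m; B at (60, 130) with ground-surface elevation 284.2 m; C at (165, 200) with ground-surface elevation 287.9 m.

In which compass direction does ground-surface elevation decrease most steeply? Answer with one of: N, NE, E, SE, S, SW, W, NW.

SW

Taking A as reference: B−A = (-155, 80, -0.7); C−A = (-50, 150, +3.0).
Solve a·Δx + b·Δy = Δz: det = (-155)·150 − (-50)·80 = -19250.
∂z/∂x = [(-0.7)·150 − (+3.0)·80] / -19250 = +0.01792
∂z/∂y = [(-155)·(+3.0) − (-50)·(-0.7)] / -19250 = +0.02597
Steepest decrease is along −∇f = (-0.01792 E, -0.02597 N) → southwest.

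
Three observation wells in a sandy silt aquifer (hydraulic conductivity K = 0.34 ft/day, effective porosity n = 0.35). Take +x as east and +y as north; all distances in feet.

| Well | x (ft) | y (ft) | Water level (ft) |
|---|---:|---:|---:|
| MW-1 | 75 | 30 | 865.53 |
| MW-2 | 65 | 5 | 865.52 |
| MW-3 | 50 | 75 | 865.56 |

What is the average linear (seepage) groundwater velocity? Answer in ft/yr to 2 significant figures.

0.21 ft/yr

Three-point gradient (reference MW-1): Δ to MW-2 = (-10, -25, -0.01), Δ to MW-3 = (-25, 45, +0.03).
∂h/∂x = -0.0002791, ∂h/∂y = +0.0005116 (det = -1075).
|∇h| = √(-0.0002791² + 0.0005116²) = 0.0005828
Seepage velocity v = K·i/n = 0.34 × 0.0005828 / 0.35 = 0.0005661 ft/day = 0.2068 ft/yr.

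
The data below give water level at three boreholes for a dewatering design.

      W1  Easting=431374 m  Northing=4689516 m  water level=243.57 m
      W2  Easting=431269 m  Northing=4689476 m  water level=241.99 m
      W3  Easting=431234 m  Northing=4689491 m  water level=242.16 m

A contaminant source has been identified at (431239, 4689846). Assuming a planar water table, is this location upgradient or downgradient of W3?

Taking W1 as reference: W2−W1 = (-105, -40, -1.58); W3−W1 = (-140, -25, -1.41).
Determinant of the coordinate differences = (-105)·(-25) − (-140)·(-40) = -2975.
∂h/∂x = [(-1.58)·(-25) − (-1.41)·(-40)] / -2975 = +0.005681
∂h/∂y = [(-105)·(-1.41) − (-140)·(-1.58)] / -2975 = +0.02459
Head at (431239, 4689846) = 243.57 + (+0.005681)·(-135) + (+0.02459)·(330) = 250.92 m.
That is higher than the 242.16 m at W3, so the point is upgradient.

upgradient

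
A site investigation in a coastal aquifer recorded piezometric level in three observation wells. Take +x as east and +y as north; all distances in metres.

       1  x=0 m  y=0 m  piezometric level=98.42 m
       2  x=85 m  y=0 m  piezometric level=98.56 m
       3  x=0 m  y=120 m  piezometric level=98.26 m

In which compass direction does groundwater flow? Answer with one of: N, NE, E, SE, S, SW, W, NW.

NW

∂h/∂x = (98.56 − 98.42) / (85 − 0) = +0.001647
∂h/∂y = (98.26 − 98.42) / (120 − 0) = -0.001333
Flow = −∇h = (-0.001647 east, +0.001333 north), which points northwest.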